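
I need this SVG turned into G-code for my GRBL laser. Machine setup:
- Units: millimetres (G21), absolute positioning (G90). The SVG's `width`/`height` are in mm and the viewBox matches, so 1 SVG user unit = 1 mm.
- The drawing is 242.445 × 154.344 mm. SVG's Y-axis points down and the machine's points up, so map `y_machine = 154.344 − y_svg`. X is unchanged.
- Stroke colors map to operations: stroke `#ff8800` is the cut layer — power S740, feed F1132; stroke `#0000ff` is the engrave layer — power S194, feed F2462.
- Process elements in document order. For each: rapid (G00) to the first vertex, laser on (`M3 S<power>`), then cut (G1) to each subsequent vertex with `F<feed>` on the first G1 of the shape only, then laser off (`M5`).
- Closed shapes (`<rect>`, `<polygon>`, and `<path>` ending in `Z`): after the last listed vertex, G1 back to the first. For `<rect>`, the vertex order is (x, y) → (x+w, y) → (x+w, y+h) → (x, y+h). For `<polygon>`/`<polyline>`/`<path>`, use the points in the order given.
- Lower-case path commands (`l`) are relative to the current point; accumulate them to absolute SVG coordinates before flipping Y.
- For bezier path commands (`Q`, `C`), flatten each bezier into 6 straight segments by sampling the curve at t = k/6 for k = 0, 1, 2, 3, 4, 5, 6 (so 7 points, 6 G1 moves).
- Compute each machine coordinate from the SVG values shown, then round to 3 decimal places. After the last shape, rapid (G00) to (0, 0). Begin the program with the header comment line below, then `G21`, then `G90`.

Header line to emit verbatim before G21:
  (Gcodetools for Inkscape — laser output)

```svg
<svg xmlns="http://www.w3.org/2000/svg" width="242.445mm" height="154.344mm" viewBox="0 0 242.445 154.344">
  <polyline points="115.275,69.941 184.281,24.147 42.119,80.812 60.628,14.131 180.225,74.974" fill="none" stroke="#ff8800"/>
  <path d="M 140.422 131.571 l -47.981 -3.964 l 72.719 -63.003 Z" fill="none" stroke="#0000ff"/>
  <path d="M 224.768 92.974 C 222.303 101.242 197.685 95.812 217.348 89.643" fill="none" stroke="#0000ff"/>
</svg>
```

(Gcodetools for Inkscape — laser output)
G21
G90
G00 X115.275 Y84.403
M3 S740
G1 X184.281 Y130.197 F1132
G1 X42.119 Y73.532
G1 X60.628 Y140.213
G1 X180.225 Y79.370
M5
G00 X140.422 Y22.773
M3 S194
G1 X92.441 Y26.737 F2462
G1 X165.160 Y89.740
G1 X140.422 Y22.773
M5
G00 X224.768 Y61.370
M3 S194
G1 X221.997 Y58.318 F2462
G1 X217.379 Y57.188
G1 X212.760 Y57.622
G1 X209.985 Y59.258
G1 X210.899 Y61.738
G1 X217.348 Y64.701
M5
G00 X0.000 Y0.000

viewBox `0 0 242.445 154.344` with mm width/height → 1 unit = 1 mm. Flip: y_m = 154.344 − y_svg.

**Shape 1** — `<polyline>` open polyline, stroke `#ff8800` → cut (S740, F1132). Machine vertices: (115.275,84.403) → (184.281,130.197) → (42.119,73.532) → (60.628,140.213) → (180.225,79.370). Open path.

**Shape 2** — `<path>` closed polygon, stroke `#0000ff` → engrave (S194, F2462). Machine vertices: (140.422,22.773) → (92.441,26.737) → (165.160,89.740) → (140.422,22.773). Closed: final G1 returns to the first vertex.

**Shape 3** — `<path>` cubic bezier, stroke `#0000ff` → engrave (S194, F2462). Control points (SVG): P0=(224.768,92.974), P1=(222.303,101.242), P2=(197.685,95.812), P3=(217.348,89.643); sampled at t=k/6. Machine vertices: (224.768,61.370) → (221.997,58.318) → (217.379,57.188) → (212.760,57.622) → (209.985,59.258) → (210.899,61.738) → (217.348,64.701). Open path.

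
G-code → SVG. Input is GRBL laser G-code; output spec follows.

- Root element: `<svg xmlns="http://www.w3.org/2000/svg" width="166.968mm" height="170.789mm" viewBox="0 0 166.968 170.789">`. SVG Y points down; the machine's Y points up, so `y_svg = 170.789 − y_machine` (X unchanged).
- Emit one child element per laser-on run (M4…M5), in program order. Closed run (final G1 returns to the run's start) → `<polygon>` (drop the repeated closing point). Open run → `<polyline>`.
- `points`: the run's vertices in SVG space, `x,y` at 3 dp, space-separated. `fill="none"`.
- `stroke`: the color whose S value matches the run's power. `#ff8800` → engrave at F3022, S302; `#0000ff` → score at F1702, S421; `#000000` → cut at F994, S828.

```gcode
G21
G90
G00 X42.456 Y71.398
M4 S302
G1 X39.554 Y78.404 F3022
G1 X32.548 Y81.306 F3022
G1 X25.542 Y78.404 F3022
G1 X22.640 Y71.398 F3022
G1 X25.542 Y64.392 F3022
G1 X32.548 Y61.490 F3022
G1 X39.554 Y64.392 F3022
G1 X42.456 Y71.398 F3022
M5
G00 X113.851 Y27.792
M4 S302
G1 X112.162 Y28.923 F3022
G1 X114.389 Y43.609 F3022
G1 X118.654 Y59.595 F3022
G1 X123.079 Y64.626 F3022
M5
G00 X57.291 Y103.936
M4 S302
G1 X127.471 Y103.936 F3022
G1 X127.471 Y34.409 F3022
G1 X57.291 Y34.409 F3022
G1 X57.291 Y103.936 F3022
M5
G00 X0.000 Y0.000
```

Machine Y-up, SVG Y-down with viewBox height 170.789, so y_svg = 170.789 − y_machine; X carries over. Every run uses S302, so all elements get stroke `#ff8800` (engrave).

Run 1: The run returns to its start, so emit a `<polygon>` with points (Y-flipped): 42.456,99.391 39.554,92.385 32.548,89.483 25.542,92.385 22.640,99.391 25.542,106.397 32.548,109.299 39.554,106.397.

Run 2: The run is open, so emit a `<polyline>` with points (Y-flipped): 113.851,142.997 112.162,141.866 114.389,127.180 118.654,111.194 123.079,106.163.

Run 3: The run returns to its start, so emit a `<polygon>` with points (Y-flipped): 57.291,66.853 127.471,66.853 127.471,136.380 57.291,136.380.

<svg xmlns="http://www.w3.org/2000/svg" width="166.968mm" height="170.789mm" viewBox="0 0 166.968 170.789">
  <polygon points="42.456,99.391 39.554,92.385 32.548,89.483 25.542,92.385 22.640,99.391 25.542,106.397 32.548,109.299 39.554,106.397" fill="none" stroke="#ff8800"/>
  <polyline points="113.851,142.997 112.162,141.866 114.389,127.180 118.654,111.194 123.079,106.163" fill="none" stroke="#ff8800"/>
  <polygon points="57.291,66.853 127.471,66.853 127.471,136.380 57.291,136.380" fill="none" stroke="#ff8800"/>
</svg>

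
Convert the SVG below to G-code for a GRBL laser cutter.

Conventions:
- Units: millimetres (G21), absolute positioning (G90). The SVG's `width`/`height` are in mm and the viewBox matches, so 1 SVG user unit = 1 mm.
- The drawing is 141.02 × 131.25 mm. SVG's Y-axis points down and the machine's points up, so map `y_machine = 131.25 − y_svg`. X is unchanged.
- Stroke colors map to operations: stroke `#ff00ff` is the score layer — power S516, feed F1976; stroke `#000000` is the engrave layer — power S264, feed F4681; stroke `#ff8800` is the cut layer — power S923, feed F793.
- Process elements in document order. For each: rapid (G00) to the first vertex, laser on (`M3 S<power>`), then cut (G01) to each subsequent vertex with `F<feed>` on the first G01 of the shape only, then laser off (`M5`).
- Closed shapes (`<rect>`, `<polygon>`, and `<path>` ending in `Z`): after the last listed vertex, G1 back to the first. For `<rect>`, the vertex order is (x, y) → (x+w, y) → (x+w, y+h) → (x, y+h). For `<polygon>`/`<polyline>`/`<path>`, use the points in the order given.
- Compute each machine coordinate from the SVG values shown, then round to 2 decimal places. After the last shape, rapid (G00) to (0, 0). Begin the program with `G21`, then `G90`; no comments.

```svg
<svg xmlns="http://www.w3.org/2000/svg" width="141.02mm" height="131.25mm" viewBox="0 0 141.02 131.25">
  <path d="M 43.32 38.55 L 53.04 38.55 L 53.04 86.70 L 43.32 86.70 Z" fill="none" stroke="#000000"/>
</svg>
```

G21
G90
G00 X43.32 Y92.70
M3 S264
G01 X53.04 Y92.70 F4681
G01 X53.04 Y44.55
G01 X43.32 Y44.55
G01 X43.32 Y92.70
M5
G00 X0.00 Y0.00

1 u = 1 mm; y_m = 131.25 − y.

[1] `<path>` rectangle, #000000→engrave S264 F4681: (43.32,92.70) → (53.04,92.70) → (53.04,44.55) → (43.32,44.55) → (43.32,92.70) (closed)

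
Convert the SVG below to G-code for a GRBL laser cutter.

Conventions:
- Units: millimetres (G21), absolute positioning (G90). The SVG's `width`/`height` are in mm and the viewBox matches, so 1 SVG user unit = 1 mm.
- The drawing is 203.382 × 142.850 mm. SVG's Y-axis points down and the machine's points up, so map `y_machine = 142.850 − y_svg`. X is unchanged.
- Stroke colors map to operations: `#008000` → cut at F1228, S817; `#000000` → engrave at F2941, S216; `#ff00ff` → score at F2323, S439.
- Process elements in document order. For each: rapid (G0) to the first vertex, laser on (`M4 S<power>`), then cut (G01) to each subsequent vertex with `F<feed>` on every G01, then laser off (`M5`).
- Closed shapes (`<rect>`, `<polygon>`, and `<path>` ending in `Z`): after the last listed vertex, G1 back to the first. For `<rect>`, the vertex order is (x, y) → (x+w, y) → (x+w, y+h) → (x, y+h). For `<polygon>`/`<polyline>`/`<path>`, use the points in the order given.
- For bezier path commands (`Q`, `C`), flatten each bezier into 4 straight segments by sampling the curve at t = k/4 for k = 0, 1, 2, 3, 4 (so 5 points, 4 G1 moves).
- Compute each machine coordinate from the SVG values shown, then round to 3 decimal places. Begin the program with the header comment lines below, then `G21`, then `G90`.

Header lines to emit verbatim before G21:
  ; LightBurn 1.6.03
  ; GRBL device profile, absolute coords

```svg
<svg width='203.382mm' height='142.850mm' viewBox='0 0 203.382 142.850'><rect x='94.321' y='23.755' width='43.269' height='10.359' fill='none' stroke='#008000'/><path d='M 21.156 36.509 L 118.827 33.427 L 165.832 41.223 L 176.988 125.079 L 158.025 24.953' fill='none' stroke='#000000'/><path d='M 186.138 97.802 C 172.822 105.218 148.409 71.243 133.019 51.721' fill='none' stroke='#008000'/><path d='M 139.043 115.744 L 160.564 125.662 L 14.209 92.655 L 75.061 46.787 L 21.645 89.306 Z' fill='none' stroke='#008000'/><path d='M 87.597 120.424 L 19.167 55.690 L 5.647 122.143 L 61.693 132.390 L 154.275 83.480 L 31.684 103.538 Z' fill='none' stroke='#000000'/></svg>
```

1 u = 1 mm; y_m = 142.850 − y.

[1] `<rect>` rectangle, #008000→cut S817 F1228: (94.321,119.095) → (137.590,119.095) → (137.590,108.736) → (94.321,108.736) → (94.321,119.095) (closed)

[2] `<path>` open polyline, #000000→engrave S216 F2941: (21.156,106.341) → (118.827,109.423) → (165.832,101.627) → (176.988,17.771) → (158.025,117.897)

[3] `<path>` cubic bezier, #008000→cut S817 F1228: (186.138,45.048) → (174.385,46.374) → (160.356,57.987) → (145.939,74.650) → (133.019,91.129)

[4] `<path>` closed polygon, #008000→cut S817 F1228: (139.043,27.106) → (160.564,17.188) → (14.209,50.195) → (75.061,96.063) → (21.645,53.544) → (139.043,27.106) (closed)

[5] `<path>` closed polygon, #000000→engrave S216 F2941: (87.597,22.426) → (19.167,87.160) → (5.647,20.707) → (61.693,10.460) → (154.275,59.370) → (31.684,39.312) → (87.597,22.426) (closed)

; LightBurn 1.6.03
; GRBL device profile, absolute coords
G21
G90
G0 X94.321 Y119.095
M4 S817
G01 X137.590 Y119.095 F1228
G01 X137.590 Y108.736 F1228
G01 X94.321 Y108.736 F1228
G01 X94.321 Y119.095 F1228
M5
G0 X21.156 Y106.341
M4 S216
G01 X118.827 Y109.423 F2941
G01 X165.832 Y101.627 F2941
G01 X176.988 Y17.771 F2941
G01 X158.025 Y117.897 F2941
M5
G0 X186.138 Y45.048
M4 S817
G01 X174.385 Y46.374 F1228
G01 X160.356 Y57.987 F1228
G01 X145.939 Y74.650 F1228
G01 X133.019 Y91.129 F1228
M5
G0 X139.043 Y27.106
M4 S817
G01 X160.564 Y17.188 F1228
G01 X14.209 Y50.195 F1228
G01 X75.061 Y96.063 F1228
G01 X21.645 Y53.544 F1228
G01 X139.043 Y27.106 F1228
M5
G0 X87.597 Y22.426
M4 S216
G01 X19.167 Y87.160 F2941
G01 X5.647 Y20.707 F2941
G01 X61.693 Y10.460 F2941
G01 X154.275 Y59.370 F2941
G01 X31.684 Y39.312 F2941
G01 X87.597 Y22.426 F2941
M5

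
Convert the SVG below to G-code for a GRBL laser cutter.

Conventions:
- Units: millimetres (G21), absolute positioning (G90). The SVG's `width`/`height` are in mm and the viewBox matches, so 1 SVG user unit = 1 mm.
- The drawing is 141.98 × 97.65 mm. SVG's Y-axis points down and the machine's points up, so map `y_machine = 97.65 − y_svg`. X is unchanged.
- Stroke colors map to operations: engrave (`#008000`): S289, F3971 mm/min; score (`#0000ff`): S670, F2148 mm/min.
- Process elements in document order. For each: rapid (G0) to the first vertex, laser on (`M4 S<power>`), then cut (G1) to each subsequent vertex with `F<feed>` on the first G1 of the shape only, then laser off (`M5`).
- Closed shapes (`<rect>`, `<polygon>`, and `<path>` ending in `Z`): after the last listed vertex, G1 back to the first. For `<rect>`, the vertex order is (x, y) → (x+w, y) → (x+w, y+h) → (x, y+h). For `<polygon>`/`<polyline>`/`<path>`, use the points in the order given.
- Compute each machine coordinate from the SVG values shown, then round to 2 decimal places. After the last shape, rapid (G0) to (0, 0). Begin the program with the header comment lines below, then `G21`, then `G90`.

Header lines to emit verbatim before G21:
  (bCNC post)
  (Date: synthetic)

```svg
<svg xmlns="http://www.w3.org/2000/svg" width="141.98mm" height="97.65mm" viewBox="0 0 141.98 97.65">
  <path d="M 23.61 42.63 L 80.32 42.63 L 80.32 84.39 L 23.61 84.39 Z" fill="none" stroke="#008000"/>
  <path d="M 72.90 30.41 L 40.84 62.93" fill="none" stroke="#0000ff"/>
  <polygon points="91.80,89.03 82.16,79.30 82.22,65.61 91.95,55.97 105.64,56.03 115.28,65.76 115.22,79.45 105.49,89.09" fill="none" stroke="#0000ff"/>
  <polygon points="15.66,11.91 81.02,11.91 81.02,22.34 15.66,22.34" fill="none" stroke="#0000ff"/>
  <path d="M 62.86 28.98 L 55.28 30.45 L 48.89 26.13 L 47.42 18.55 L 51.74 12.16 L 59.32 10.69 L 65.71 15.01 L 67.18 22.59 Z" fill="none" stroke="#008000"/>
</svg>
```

(bCNC post)
(Date: synthetic)
G21
G90
G0 X23.61 Y55.02
M4 S289
G1 X80.32 Y55.02 F3971
G1 X80.32 Y13.26
G1 X23.61 Y13.26
G1 X23.61 Y55.02
M5
G0 X72.90 Y67.24
M4 S670
G1 X40.84 Y34.72 F2148
M5
G0 X91.80 Y8.62
M4 S670
G1 X82.16 Y18.35 F2148
G1 X82.22 Y32.04
G1 X91.95 Y41.68
G1 X105.64 Y41.62
G1 X115.28 Y31.89
G1 X115.22 Y18.20
G1 X105.49 Y8.56
G1 X91.80 Y8.62
M5
G0 X15.66 Y85.74
M4 S670
G1 X81.02 Y85.74 F2148
G1 X81.02 Y75.31
G1 X15.66 Y75.31
G1 X15.66 Y85.74
M5
G0 X62.86 Y68.67
M4 S289
G1 X55.28 Y67.20 F3971
G1 X48.89 Y71.52
G1 X47.42 Y79.10
G1 X51.74 Y85.49
G1 X59.32 Y86.96
G1 X65.71 Y82.64
G1 X67.18 Y75.06
G1 X62.86 Y68.67
M5
G0 X0.00 Y0.00

viewBox `0 0 141.98 97.65` with mm width/height → 1 unit = 1 mm. Flip: y_m = 97.65 − y_svg.

**Shape 1** — `<path>` rectangle, stroke `#008000` → engrave (S289, F3971). Machine vertices: (23.61,55.02) → (80.32,55.02) → (80.32,13.26) → (23.61,13.26) → (23.61,55.02). Closed: final G1 returns to the first vertex.

**Shape 2** — `<path>` line segment, stroke `#0000ff` → score (S670, F2148). Machine vertices: (72.90,67.24) → (40.84,34.72). Open path.

**Shape 3** — `<polygon>` regular polygon, stroke `#0000ff` → score (S670, F2148). Machine vertices: (91.80,8.62) → (82.16,18.35) → (82.22,32.04) → (91.95,41.68) → (105.64,41.62) → (115.28,31.89) → (115.22,18.20) → (105.49,8.56) → (91.80,8.62). Closed: final G1 returns to the first vertex.

**Shape 4** — `<polygon>` rectangle, stroke `#0000ff` → score (S670, F2148). Machine vertices: (15.66,85.74) → (81.02,85.74) → (81.02,75.31) → (15.66,75.31) → (15.66,85.74). Closed: final G1 returns to the first vertex.

**Shape 5** — `<path>` regular polygon, stroke `#008000` → engrave (S289, F3971). Machine vertices: (62.86,68.67) → (55.28,67.20) → (48.89,71.52) → (47.42,79.10) → (51.74,85.49) → (59.32,86.96) → (65.71,82.64) → (67.18,75.06) → (62.86,68.67). Closed: final G1 returns to the first vertex.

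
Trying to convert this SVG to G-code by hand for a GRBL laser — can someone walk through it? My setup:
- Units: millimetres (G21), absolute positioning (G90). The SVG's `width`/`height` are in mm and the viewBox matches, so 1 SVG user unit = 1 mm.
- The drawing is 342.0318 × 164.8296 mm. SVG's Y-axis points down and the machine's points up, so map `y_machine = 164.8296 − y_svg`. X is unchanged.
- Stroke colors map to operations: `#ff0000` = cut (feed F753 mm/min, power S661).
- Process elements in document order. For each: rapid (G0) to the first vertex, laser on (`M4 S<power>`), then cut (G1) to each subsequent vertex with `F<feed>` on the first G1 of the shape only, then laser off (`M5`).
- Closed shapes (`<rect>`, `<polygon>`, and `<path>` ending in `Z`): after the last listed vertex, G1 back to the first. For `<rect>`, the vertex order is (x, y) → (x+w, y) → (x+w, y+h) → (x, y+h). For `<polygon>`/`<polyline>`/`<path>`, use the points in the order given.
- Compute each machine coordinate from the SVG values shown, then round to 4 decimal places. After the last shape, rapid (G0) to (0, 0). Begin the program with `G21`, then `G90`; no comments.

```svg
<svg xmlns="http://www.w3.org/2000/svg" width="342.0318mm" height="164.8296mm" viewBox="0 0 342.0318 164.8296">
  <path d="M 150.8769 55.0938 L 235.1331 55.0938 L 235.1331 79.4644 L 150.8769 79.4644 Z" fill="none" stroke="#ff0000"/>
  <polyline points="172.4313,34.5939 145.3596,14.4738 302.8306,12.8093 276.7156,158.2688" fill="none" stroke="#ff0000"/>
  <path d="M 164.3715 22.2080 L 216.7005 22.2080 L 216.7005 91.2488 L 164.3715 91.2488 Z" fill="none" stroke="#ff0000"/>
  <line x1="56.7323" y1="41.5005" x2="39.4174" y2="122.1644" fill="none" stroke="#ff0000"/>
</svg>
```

viewBox `0 0 342.0318 164.8296` with mm width/height → 1 unit = 1 mm. Flip: y_m = 164.8296 − y_svg.

**Shape 1** — `<path>` rectangle, stroke `#ff0000` → cut (S661, F753). Machine vertices: (150.8769,109.7358) → (235.1331,109.7358) → (235.1331,85.3652) → (150.8769,85.3652) → (150.8769,109.7358). Closed: final G1 returns to the first vertex.

**Shape 2** — `<polyline>` open polyline, stroke `#ff0000` → cut (S661, F753). Machine vertices: (172.4313,130.2357) → (145.3596,150.3558) → (302.8306,152.0203) → (276.7156,6.5608). Open path.

**Shape 3** — `<path>` rectangle, stroke `#ff0000` → cut (S661, F753). Machine vertices: (164.3715,142.6216) → (216.7005,142.6216) → (216.7005,73.5808) → (164.3715,73.5808) → (164.3715,142.6216). Closed: final G1 returns to the first vertex.

**Shape 4** — `<line>` line segment, stroke `#ff0000` → cut (S661, F753). Machine vertices: (56.7323,123.3291) → (39.4174,42.6652). Open path.

G21
G90
G0 X150.8769 Y109.7358
M4 S661
G1 X235.1331 Y109.7358 F753
G1 X235.1331 Y85.3652
G1 X150.8769 Y85.3652
G1 X150.8769 Y109.7358
M5
G0 X172.4313 Y130.2357
M4 S661
G1 X145.3596 Y150.3558 F753
G1 X302.8306 Y152.0203
G1 X276.7156 Y6.5608
M5
G0 X164.3715 Y142.6216
M4 S661
G1 X216.7005 Y142.6216 F753
G1 X216.7005 Y73.5808
G1 X164.3715 Y73.5808
G1 X164.3715 Y142.6216
M5
G0 X56.7323 Y123.3291
M4 S661
G1 X39.4174 Y42.6652 F753
M5
G0 X0.0000 Y0.0000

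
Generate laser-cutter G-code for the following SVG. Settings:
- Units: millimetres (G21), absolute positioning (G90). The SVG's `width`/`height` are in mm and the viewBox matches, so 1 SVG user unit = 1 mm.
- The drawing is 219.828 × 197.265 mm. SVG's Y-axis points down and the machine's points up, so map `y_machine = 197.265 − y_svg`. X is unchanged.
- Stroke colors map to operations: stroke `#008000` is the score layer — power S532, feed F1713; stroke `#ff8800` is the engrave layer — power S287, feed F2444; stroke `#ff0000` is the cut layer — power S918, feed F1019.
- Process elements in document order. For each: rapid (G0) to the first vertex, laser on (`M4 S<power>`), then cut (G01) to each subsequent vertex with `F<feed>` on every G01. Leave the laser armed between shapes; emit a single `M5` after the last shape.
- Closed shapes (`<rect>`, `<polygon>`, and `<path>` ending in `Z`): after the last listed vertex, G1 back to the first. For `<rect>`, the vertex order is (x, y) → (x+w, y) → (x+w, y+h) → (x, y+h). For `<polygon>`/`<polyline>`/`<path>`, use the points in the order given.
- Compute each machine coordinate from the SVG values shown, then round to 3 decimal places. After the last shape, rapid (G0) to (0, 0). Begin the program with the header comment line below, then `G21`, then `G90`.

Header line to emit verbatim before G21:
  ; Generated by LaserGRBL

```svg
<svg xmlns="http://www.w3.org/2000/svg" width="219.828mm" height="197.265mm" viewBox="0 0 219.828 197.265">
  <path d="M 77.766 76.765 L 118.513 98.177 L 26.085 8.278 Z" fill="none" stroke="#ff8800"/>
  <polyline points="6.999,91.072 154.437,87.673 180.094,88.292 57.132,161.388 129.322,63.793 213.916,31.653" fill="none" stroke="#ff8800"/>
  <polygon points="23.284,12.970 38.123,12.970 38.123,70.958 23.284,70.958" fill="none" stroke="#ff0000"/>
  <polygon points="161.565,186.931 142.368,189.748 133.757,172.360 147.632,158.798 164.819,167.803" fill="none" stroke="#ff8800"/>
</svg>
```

; Generated by LaserGRBL
G21
G90
G0 X77.766 Y120.500
M4 S287
G01 X118.513 Y99.088 F2444
G01 X26.085 Y188.987 F2444
G01 X77.766 Y120.500 F2444
G0 X6.999 Y106.193
M4 S287
G01 X154.437 Y109.592 F2444
G01 X180.094 Y108.973 F2444
G01 X57.132 Y35.877 F2444
G01 X129.322 Y133.472 F2444
G01 X213.916 Y165.612 F2444
G0 X23.284 Y184.295
M4 S918
G01 X38.123 Y184.295 F1019
G01 X38.123 Y126.307 F1019
G01 X23.284 Y126.307 F1019
G01 X23.284 Y184.295 F1019
G0 X161.565 Y10.334
M4 S287
G01 X142.368 Y7.517 F2444
G01 X133.757 Y24.905 F2444
G01 X147.632 Y38.467 F2444
G01 X164.819 Y29.462 F2444
G01 X161.565 Y10.334 F2444
M5
G0 X0.000 Y0.000

viewBox `0 0 219.828 197.265` with mm width/height → 1 unit = 1 mm. Flip: y_m = 197.265 − y_svg.

**Shape 1** — `<path>` closed polygon, stroke `#ff8800` → engrave (S287, F2444). Machine vertices: (77.766,120.500) → (118.513,99.088) → (26.085,188.987) → (77.766,120.500). Closed: final G1 returns to the first vertex.

**Shape 2** — `<polyline>` open polyline, stroke `#ff8800` → engrave (S287, F2444). Machine vertices: (6.999,106.193) → (154.437,109.592) → (180.094,108.973) → (57.132,35.877) → (129.322,133.472) → (213.916,165.612). Open path.

**Shape 3** — `<polygon>` rectangle, stroke `#ff0000` → cut (S918, F1019). Machine vertices: (23.284,184.295) → (38.123,184.295) → (38.123,126.307) → (23.284,126.307) → (23.284,184.295). Closed: final G1 returns to the first vertex.

**Shape 4** — `<polygon>` regular polygon, stroke `#ff8800` → engrave (S287, F2444). Machine vertices: (161.565,10.334) → (142.368,7.517) → (133.757,24.905) → (147.632,38.467) → (164.819,29.462) → (161.565,10.334). Closed: final G1 returns to the first vertex.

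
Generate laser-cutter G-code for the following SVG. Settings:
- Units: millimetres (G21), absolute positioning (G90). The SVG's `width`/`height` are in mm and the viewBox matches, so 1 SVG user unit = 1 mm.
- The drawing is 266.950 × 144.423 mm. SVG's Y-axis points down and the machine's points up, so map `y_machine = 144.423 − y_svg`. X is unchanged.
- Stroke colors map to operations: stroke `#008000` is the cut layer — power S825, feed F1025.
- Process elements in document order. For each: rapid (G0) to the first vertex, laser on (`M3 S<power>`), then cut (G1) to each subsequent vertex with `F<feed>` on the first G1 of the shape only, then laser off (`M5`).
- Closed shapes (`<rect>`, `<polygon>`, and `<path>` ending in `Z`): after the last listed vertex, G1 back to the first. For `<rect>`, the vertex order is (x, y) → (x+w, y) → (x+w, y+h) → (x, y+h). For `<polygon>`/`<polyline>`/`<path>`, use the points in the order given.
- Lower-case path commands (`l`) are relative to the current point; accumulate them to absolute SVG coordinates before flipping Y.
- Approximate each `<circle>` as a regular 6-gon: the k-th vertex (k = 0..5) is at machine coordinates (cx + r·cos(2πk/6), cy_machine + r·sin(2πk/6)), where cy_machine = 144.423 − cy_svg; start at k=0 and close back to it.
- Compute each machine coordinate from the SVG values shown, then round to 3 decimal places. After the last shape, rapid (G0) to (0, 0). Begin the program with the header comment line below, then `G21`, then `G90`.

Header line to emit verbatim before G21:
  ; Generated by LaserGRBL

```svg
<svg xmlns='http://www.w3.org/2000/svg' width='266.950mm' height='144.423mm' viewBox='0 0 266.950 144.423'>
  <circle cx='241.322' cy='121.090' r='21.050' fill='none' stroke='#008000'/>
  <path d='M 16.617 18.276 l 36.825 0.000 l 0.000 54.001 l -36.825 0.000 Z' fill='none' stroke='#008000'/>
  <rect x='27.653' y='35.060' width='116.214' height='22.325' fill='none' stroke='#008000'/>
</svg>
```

Since the viewBox matches the mm dimensions, user units are millimetres directly. The only transform is the Y-flip y_m = 144.423 − y_svg.

Shape 1 is a circle drawn with `<circle>`. Its stroke #008000 means cut at S825, F1025. After flipping Y the toolpath is (262.372,23.333) → (251.847,41.563) → (230.797,41.563) → (220.272,23.333) → (230.797,5.103) → (251.847,5.103) → (262.372,23.333), returning to the start.

Shape 2 is a rectangle drawn with `<path>`. Its stroke #008000 means cut at S825, F1025. After flipping Y the toolpath is (16.617,126.147) → (53.442,126.147) → (53.442,72.146) → (16.617,72.146) → (16.617,126.147), returning to the start.

Shape 3 is a rectangle drawn with `<rect>`. Its stroke #008000 means cut at S825, F1025. After flipping Y the toolpath is (27.653,109.363) → (143.867,109.363) → (143.867,87.038) → (27.653,87.038) → (27.653,109.363), returning to the start.

; Generated by LaserGRBL
G21
G90
G0 X262.372 Y23.333
M3 S825
G1 X251.847 Y41.563 F1025
G1 X230.797 Y41.563
G1 X220.272 Y23.333
G1 X230.797 Y5.103
G1 X251.847 Y5.103
G1 X262.372 Y23.333
M5
G0 X16.617 Y126.147
M3 S825
G1 X53.442 Y126.147 F1025
G1 X53.442 Y72.146
G1 X16.617 Y72.146
G1 X16.617 Y126.147
M5
G0 X27.653 Y109.363
M3 S825
G1 X143.867 Y109.363 F1025
G1 X143.867 Y87.038
G1 X27.653 Y87.038
G1 X27.653 Y109.363
M5
G0 X0.000 Y0.000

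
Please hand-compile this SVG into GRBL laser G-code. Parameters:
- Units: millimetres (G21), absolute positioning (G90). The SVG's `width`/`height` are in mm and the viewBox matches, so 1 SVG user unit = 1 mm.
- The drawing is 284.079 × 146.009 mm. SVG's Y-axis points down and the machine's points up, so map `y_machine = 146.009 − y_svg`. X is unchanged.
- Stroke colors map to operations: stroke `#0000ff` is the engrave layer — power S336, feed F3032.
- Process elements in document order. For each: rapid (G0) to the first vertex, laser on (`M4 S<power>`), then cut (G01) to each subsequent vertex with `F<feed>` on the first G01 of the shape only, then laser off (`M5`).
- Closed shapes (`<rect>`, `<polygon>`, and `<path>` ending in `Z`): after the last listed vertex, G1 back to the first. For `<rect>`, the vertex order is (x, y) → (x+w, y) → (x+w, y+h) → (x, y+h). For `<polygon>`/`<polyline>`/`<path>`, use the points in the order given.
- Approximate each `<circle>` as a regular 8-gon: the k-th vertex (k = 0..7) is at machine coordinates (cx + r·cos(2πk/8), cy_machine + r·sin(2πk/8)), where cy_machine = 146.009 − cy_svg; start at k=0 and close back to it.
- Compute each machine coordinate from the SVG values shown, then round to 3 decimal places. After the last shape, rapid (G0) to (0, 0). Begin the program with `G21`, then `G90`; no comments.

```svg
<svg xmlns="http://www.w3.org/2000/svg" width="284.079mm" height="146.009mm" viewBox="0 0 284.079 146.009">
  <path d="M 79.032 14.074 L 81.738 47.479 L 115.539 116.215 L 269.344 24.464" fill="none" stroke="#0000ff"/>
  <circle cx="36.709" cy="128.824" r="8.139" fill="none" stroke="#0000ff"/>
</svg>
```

G21
G90
G0 X79.032 Y131.935
M4 S336
G01 X81.738 Y98.530 F3032
G01 X115.539 Y29.794
G01 X269.344 Y121.545
M5
G0 X44.848 Y17.185
M4 S336
G01 X42.464 Y22.940 F3032
G01 X36.709 Y25.324
G01 X30.954 Y22.940
G01 X28.570 Y17.185
G01 X30.954 Y11.430
G01 X36.709 Y9.046
G01 X42.464 Y11.430
G01 X44.848 Y17.185
M5
G0 X0.000 Y0.000

Since the viewBox matches the mm dimensions, user units are millimetres directly. The only transform is the Y-flip y_m = 146.009 − y_svg.

Shape 1 is a open polyline drawn with `<path>`. Its stroke #0000ff means engrave at S336, F3032. After flipping Y the toolpath is (79.032,131.935) → (81.738,98.530) → (115.539,29.794) → (269.344,121.545).

Shape 2 is a circle drawn with `<circle>`. Its stroke #0000ff means engrave at S336, F3032. After flipping Y the toolpath is (44.848,17.185) → (42.464,22.940) → (36.709,25.324) → (30.954,22.940) → (28.570,17.185) → (30.954,11.430) → (36.709,9.046) → (42.464,11.430) → (44.848,17.185), returning to the start.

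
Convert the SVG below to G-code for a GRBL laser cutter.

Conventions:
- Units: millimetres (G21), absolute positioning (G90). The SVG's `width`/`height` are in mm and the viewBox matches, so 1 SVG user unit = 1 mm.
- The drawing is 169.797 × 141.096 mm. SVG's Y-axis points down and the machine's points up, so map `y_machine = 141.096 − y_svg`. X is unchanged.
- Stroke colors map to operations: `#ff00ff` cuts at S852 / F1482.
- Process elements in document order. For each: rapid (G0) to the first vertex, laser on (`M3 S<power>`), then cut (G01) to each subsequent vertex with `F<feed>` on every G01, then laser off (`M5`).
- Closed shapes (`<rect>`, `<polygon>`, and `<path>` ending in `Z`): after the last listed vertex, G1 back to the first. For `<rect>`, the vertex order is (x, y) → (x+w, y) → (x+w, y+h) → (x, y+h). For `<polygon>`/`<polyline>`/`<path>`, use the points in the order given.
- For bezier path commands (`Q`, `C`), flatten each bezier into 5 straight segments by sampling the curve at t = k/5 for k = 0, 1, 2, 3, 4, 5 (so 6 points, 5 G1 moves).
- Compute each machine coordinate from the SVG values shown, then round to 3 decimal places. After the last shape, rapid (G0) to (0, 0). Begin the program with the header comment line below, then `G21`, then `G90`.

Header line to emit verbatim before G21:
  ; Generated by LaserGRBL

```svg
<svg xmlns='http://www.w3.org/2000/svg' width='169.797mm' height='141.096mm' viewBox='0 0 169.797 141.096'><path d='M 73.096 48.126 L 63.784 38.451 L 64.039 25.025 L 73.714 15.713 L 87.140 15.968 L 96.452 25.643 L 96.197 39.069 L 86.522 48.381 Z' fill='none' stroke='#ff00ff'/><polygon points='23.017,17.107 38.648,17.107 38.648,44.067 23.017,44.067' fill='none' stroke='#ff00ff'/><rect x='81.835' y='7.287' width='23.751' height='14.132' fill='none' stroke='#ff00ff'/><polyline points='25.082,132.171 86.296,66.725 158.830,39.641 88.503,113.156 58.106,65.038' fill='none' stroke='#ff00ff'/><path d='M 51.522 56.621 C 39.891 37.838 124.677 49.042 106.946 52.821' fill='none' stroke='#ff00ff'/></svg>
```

; Generated by LaserGRBL
G21
G90
G0 X73.096 Y92.970
M3 S852
G01 X63.784 Y102.645 F1482
G01 X64.039 Y116.071 F1482
G01 X73.714 Y125.383 F1482
G01 X87.140 Y125.128 F1482
G01 X96.452 Y115.453 F1482
G01 X96.197 Y102.027 F1482
G01 X86.522 Y92.715 F1482
G01 X73.096 Y92.970 F1482
M5
G0 X23.017 Y123.989
M3 S852
G01 X38.648 Y123.989 F1482
G01 X38.648 Y97.029 F1482
G01 X23.017 Y97.029 F1482
G01 X23.017 Y123.989 F1482
M5
G0 X81.835 Y133.809
M3 S852
G01 X105.586 Y133.809 F1482
G01 X105.586 Y119.677 F1482
G01 X81.835 Y119.677 F1482
G01 X81.835 Y133.809 F1482
M5
G0 X25.082 Y8.925
M3 S852
G01 X86.296 Y74.371 F1482
G01 X158.830 Y101.455 F1482
G01 X88.503 Y27.940 F1482
G01 X58.106 Y76.058 F1482
M5
G0 X51.522 Y84.475
M3 S852
G01 X54.522 Y92.446 F1482
G01 X71.113 Y95.015 F1482
G01 X91.747 Y93.979 F1482
G01 X106.874 Y91.134 F1482
G01 X106.946 Y88.275 F1482
M5
G0 X0.000 Y0.000

1 u = 1 mm; y_m = 141.096 − y.

[1] `<path>` regular polygon, #ff00ff→cut S852 F1482: (73.096,92.970) → (63.784,102.645) → (64.039,116.071) → (73.714,125.383) → (87.140,125.128) → (96.452,115.453) → (96.197,102.027) → (86.522,92.715) → (73.096,92.970) (closed)

[2] `<polygon>` rectangle, #ff00ff→cut S852 F1482: (23.017,123.989) → (38.648,123.989) → (38.648,97.029) → (23.017,97.029) → (23.017,123.989) (closed)

[3] `<rect>` rectangle, #ff00ff→cut S852 F1482: (81.835,133.809) → (105.586,133.809) → (105.586,119.677) → (81.835,119.677) → (81.835,133.809) (closed)

[4] `<polyline>` open polyline, #ff00ff→cut S852 F1482: (25.082,8.925) → (86.296,74.371) → (158.830,101.455) → (88.503,27.940) → (58.106,76.058)

[5] `<path>` cubic bezier, #ff00ff→cut S852 F1482: (51.522,84.475) → (54.522,92.446) → (71.113,95.015) → (91.747,93.979) → (106.874,91.134) → (106.946,88.275)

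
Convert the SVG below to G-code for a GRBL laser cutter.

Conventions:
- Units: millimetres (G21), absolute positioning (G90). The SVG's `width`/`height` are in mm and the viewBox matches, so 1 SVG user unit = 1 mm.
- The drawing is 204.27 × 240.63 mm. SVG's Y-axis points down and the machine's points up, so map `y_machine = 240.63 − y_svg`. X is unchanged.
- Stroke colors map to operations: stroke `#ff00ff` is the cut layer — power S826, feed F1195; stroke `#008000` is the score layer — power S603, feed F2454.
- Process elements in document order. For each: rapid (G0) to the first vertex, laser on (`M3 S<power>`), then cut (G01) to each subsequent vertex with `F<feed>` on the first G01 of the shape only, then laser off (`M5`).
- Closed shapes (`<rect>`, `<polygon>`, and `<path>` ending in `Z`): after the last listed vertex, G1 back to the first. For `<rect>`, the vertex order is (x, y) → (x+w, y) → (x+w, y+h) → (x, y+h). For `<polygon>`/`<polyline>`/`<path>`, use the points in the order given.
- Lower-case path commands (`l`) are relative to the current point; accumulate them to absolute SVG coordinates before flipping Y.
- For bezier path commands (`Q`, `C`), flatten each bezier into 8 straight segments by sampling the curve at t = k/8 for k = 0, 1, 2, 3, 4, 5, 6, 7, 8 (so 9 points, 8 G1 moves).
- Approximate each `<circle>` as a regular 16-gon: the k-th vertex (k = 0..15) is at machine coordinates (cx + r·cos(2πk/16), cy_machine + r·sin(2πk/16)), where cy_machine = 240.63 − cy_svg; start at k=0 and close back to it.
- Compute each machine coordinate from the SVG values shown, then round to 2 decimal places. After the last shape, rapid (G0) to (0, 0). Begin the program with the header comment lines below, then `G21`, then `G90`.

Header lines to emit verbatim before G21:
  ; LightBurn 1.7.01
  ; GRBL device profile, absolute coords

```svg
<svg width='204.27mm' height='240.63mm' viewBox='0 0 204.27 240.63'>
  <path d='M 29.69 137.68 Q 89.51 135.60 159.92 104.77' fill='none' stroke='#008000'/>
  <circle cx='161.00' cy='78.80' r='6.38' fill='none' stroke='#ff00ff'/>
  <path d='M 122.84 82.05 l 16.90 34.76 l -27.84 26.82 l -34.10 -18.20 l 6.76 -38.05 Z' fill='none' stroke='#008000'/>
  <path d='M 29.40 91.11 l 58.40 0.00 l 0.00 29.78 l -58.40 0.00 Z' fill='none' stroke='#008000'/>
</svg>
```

; LightBurn 1.7.01
; GRBL device profile, absolute coords
G21
G90
G0 X29.69 Y102.95
M3 S603
G01 X44.81 Y103.92 F2454
G01 X60.26 Y105.79
G01 X76.04 Y108.55
G01 X92.16 Y112.22
G01 X108.60 Y116.78
G01 X125.38 Y122.24
G01 X142.48 Y128.60
G01 X159.92 Y135.86
M5
G0 X167.38 Y161.83
M3 S826
G01 X166.89 Y164.27 F1195
G01 X165.51 Y166.34
G01 X163.44 Y167.72
G01 X161.00 Y168.21
G01 X158.56 Y167.72
G01 X156.49 Y166.34
G01 X155.11 Y164.27
G01 X154.62 Y161.83
G01 X155.11 Y159.39
G01 X156.49 Y157.32
G01 X158.56 Y155.94
G01 X161.00 Y155.45
G01 X163.44 Y155.94
G01 X165.51 Y157.32
G01 X166.89 Y159.39
G01 X167.38 Y161.83
M5
G0 X122.84 Y158.58
M3 S603
G01 X139.74 Y123.82 F2454
G01 X111.90 Y97.00
G01 X77.80 Y115.20
G01 X84.56 Y153.25
G01 X122.84 Y158.58
M5
G0 X29.40 Y149.52
M3 S603
G01 X87.80 Y149.52 F2454
G01 X87.80 Y119.74
G01 X29.40 Y119.74
G01 X29.40 Y149.52
M5
G0 X0.00 Y0.00

Since the viewBox matches the mm dimensions, user units are millimetres directly. The only transform is the Y-flip y_m = 240.63 − y_svg.

Shape 1 is a quadratic bezier drawn with `<path>`. Its stroke #008000 means score at S603, F2454. After flipping Y the toolpath is (29.69,102.95) → (44.81,103.92) → (60.26,105.79) → (76.04,108.55) → (92.16,112.22) → (108.60,116.78) → (125.38,122.24) → (142.48,128.60) → (159.92,135.86).

Shape 2 is a circle drawn with `<circle>`. Its stroke #ff00ff means cut at S826, F1195. After flipping Y the toolpath is (167.38,161.83) → (166.89,164.27) → (165.51,166.34) → (163.44,167.72) → (161.00,168.21) → (158.56,167.72) → (156.49,166.34) → (155.11,164.27) → (154.62,161.83) → (155.11,159.39) → (156.49,157.32) → (158.56,155.94) → (161.00,155.45) → (163.44,155.94) → (165.51,157.32) → (166.89,159.39) → (167.38,161.83), returning to the start.

Shape 3 is a regular polygon drawn with `<path>`. Its stroke #008000 means score at S603, F2454. After flipping Y the toolpath is (122.84,158.58) → (139.74,123.82) → (111.90,97.00) → (77.80,115.20) → (84.56,153.25) → (122.84,158.58), returning to the start.

Shape 4 is a rectangle drawn with `<path>`. Its stroke #008000 means score at S603, F2454. After flipping Y the toolpath is (29.40,149.52) → (87.80,149.52) → (87.80,119.74) → (29.40,119.74) → (29.40,149.52), returning to the start.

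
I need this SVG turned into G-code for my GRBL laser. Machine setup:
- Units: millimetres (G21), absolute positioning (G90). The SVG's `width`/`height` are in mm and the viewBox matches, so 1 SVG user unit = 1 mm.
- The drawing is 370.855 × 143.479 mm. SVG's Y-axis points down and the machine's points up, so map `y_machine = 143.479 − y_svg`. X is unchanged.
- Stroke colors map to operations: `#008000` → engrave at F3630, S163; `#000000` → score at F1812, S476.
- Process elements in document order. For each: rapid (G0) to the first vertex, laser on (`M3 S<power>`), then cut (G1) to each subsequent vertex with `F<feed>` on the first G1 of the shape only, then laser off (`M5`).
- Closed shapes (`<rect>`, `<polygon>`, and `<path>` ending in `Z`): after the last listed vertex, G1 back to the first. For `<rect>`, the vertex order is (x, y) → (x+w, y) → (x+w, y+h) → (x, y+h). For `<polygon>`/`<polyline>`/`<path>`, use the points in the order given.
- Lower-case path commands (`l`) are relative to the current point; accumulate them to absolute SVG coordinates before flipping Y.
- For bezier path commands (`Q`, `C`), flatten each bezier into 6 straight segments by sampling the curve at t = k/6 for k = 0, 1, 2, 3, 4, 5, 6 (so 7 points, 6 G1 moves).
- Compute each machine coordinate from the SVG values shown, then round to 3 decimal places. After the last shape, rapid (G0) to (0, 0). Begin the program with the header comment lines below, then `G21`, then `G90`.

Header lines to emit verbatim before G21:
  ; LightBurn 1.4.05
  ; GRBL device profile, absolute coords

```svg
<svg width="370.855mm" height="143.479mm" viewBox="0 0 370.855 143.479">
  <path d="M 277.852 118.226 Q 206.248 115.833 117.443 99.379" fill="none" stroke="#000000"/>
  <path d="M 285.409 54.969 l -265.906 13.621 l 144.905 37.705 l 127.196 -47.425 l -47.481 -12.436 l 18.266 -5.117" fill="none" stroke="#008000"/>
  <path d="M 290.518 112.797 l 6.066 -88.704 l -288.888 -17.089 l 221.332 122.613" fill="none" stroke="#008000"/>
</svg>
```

1 u = 1 mm; y_m = 143.479 − y.

[1] `<path>` quadratic bezier, #000000→score S476 F1812: (277.852,25.253) → (253.506,26.441) → (228.205,28.411) → (201.948,31.161) → (174.735,34.693) → (146.567,39.006) → (117.443,44.100)

[2] `<path>` open polyline, #008000→engrave S163 F3630: (285.409,88.510) → (19.503,74.889) → (164.408,37.184) → (291.604,84.609) → (244.123,97.045) → (262.389,102.162)

[3] `<path>` open polyline, #008000→engrave S163 F3630: (290.518,30.682) → (296.584,119.386) → (7.696,136.475) → (229.028,13.862)

; LightBurn 1.4.05
; GRBL device profile, absolute coords
G21
G90
G0 X277.852 Y25.253
M3 S476
G1 X253.506 Y26.441 F1812
G1 X228.205 Y28.411
G1 X201.948 Y31.161
G1 X174.735 Y34.693
G1 X146.567 Y39.006
G1 X117.443 Y44.100
M5
G0 X285.409 Y88.510
M3 S163
G1 X19.503 Y74.889 F3630
G1 X164.408 Y37.184
G1 X291.604 Y84.609
G1 X244.123 Y97.045
G1 X262.389 Y102.162
M5
G0 X290.518 Y30.682
M3 S163
G1 X296.584 Y119.386 F3630
G1 X7.696 Y136.475
G1 X229.028 Y13.862
M5
G0 X0.000 Y0.000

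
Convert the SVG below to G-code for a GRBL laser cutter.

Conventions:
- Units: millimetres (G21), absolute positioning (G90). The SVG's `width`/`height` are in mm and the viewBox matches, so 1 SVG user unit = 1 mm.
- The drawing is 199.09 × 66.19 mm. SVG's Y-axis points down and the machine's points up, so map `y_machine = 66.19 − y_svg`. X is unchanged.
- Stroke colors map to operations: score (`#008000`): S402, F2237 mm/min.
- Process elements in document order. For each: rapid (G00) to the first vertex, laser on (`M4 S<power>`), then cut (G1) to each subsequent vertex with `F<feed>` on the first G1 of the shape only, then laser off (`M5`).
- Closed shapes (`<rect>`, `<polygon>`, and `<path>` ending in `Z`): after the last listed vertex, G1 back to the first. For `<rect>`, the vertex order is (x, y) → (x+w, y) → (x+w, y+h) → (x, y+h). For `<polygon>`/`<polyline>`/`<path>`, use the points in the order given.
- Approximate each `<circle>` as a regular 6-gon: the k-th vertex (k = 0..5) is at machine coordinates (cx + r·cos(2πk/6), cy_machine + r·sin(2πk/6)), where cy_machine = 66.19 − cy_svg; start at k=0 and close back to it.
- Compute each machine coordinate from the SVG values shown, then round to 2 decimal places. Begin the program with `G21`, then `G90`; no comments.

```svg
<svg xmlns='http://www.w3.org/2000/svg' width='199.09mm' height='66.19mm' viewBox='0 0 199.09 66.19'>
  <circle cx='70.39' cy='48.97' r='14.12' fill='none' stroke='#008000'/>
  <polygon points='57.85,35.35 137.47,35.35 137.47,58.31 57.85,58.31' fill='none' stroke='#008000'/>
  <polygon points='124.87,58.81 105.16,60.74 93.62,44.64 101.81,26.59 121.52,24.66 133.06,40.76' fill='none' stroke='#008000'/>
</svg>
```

G21
G90
G00 X84.51 Y17.22
M4 S402
G1 X77.45 Y29.45 F2237
G1 X63.33 Y29.45
G1 X56.27 Y17.22
G1 X63.33 Y4.99
G1 X77.45 Y4.99
G1 X84.51 Y17.22
M5
G00 X57.85 Y30.84
M4 S402
G1 X137.47 Y30.84 F2237
G1 X137.47 Y7.88
G1 X57.85 Y7.88
G1 X57.85 Y30.84
M5
G00 X124.87 Y7.38
M4 S402
G1 X105.16 Y5.45 F2237
G1 X93.62 Y21.55
G1 X101.81 Y39.60
G1 X121.52 Y41.53
G1 X133.06 Y25.43
G1 X124.87 Y7.38
M5

1 u = 1 mm; y_m = 66.19 − y.

[1] `<circle>` circle, #008000→score S402 F2237: (84.51,17.22) → (77.45,29.45) → (63.33,29.45) → (56.27,17.22) → (63.33,4.99) → (77.45,4.99) → (84.51,17.22) (closed)

[2] `<polygon>` rectangle, #008000→score S402 F2237: (57.85,30.84) → (137.47,30.84) → (137.47,7.88) → (57.85,7.88) → (57.85,30.84) (closed)

[3] `<polygon>` regular polygon, #008000→score S402 F2237: (124.87,7.38) → (105.16,5.45) → (93.62,21.55) → (101.81,39.60) → (121.52,41.53) → (133.06,25.43) → (124.87,7.38) (closed)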